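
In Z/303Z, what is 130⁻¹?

7

Apply the Euclidean algorithm and back-substitute:
303 = 2·130 + 43
130 = 3·43 + 1
43 = 43·1 + 0
gcd(130, 303) = 1, so the inverse exists.
Back-substitute for 1:
1 = 1·130 − 3·43
  = −3·303 + 7·130
So 130⁻¹ ≡ 7 (mod 303).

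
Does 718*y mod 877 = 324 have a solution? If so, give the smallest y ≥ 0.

gcd(718, 877) = 1, so a unique solution mod 877 exists.
718⁻¹ ≡ 353 (mod 877).
y ≡ 353*324 ≡ 362 (mod 877).

362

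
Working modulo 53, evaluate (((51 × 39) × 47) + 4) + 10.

5

51 × 39 = 1989 ≡ 28 (mod 53)
28 × 47 = 1316 ≡ 44 (mod 53)
44 + 4 = 48
48 + 10 = 58 ≡ 5 (mod 53)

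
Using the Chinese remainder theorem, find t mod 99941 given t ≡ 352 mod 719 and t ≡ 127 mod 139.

6104

719⁻¹ mod 139: 719×29 ≡ 1 (mod 139), so 719⁻¹ ≡ 29.
t = 352 + 719×((127 − 352)×29 mod 139) = 352 + 719×8 = 6104.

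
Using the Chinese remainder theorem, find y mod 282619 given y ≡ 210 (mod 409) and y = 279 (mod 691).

409⁻¹ mod 691: 409*370 ≡ 1 (mod 691), so 409⁻¹ ≡ 370.
y = 210 + 409*((279 − 210)*370 mod 691) = 210 + 409*654 = 267696.

267696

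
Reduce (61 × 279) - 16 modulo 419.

243

61 × 279 = 17019 ≡ 259 (mod 419)
259 - 16 = 243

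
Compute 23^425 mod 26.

425 in binary is 110101001, i.e. 425 = 256 + 128 + 32 + 8 + 1.
23^1 ≡ 23 (mod 26)
23^2 ≡ 23^2 = 529 ≡ 9 (mod 26)
23^4 ≡ 9^2 = 81 ≡ 3 (mod 26)
23^8 ≡ 3^2 = 9 (mod 26)
23^16 ≡ 9^2 = 81 ≡ 3 (mod 26)
23^32 ≡ 3^2 = 9 (mod 26)
23^64 ≡ 9^2 = 81 ≡ 3 (mod 26)
23^128 ≡ 3^2 = 9 (mod 26)
23^256 ≡ 9^2 = 81 ≡ 3 (mod 26)
23^425 = 23^256 × 23^128 × 23^32 × 23^8 × 23^1 ≡ 3 × 9 × 9 × 9 × 23 (mod 26).
Accumulate the product:
3 × 9 = 27 ≡ 1
1 × 9 = 9
9 × 9 = 81 ≡ 3
3 × 23 = 69 ≡ 17

17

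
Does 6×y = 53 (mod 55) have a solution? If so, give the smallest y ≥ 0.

18

gcd(6, 55) = 1, so a unique solution mod 55 exists.
6⁻¹ ≡ 46 (mod 55).
y ≡ 46×53 ≡ 18 (mod 55).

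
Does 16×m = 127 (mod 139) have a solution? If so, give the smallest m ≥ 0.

gcd(16, 139) = 1, so a unique solution mod 139 exists.
16⁻¹ ≡ 113 (mod 139).
m ≡ 113×127 ≡ 34 (mod 139).

34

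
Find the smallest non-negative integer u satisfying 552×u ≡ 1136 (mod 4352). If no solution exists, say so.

gcd(552, 4352) = 8, and 8 | 1136, so solutions exist.
Divide through by 8: 69×u mod 544 = 142.
69⁻¹ ≡ 205 (mod 544).
u ≡ 205×142 ≡ 278 (mod 544).
The smallest non-negative solution is u = 278.

278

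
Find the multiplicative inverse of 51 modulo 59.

Run the extended Euclidean algorithm:
59 = 1×51 + 8
51 = 6×8 + 3
8 = 2×3 + 2
3 = 1×2 + 1
2 = 2×1 + 0
gcd(51, 59) = 1, so the inverse exists.
Back-substitute for 1:
1 = 1×3 − 1×2
  = −1×8 + 3×3
  = 3×51 − 19×8
  = −19×59 + 22×51
So 51⁻¹ ≡ 22 (mod 59).

22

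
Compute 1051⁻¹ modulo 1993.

256

1993 = 1×1051 + 942
1051 = 1×942 + 109
942 = 8×109 + 70
109 = 1×70 + 39
70 = 1×39 + 31
39 = 1×31 + 8
31 = 3×8 + 7
8 = 1×7 + 1
7 = 7×1 + 0
gcd(1051, 1993) = 1, so the inverse exists.
Back-substitute for 1:
1 = 1×8 − 1×7
  = −1×31 + 4×8
  = 4×39 − 5×31
  = −5×70 + 9×39
  = 9×109 − 14×70
  = −14×942 + 121×109
  = 121×1051 − 135×942
  = −135×1993 + 256×1051
So 1051⁻¹ ≡ 256 (mod 1993).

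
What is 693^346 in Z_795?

399

693^1 ≡ 693 (mod 795)
693^2 ≡ 693^2 = 480249 ≡ 69 (mod 795)
693^4 ≡ 69^2 = 4761 ≡ 786 (mod 795)
693^8 ≡ 786^2 = 617796 ≡ 81 (mod 795)
693^16 ≡ 81^2 = 6561 ≡ 201 (mod 795)
693^32 ≡ 201^2 = 40401 ≡ 651 (mod 795)
693^64 ≡ 651^2 = 423801 ≡ 66 (mod 795)
693^128 ≡ 66^2 = 4356 ≡ 381 (mod 795)
693^256 ≡ 381^2 = 145161 ≡ 471 (mod 795)
693^346 = 693^256 × 693^64 × 693^16 × 693^8 × 693^2 ≡ 471 × 66 × 201 × 81 × 69 (mod 795).
Accumulate the product:
471 × 66 = 31086 ≡ 81
81 × 201 = 16281 ≡ 381
381 × 81 = 30861 ≡ 651
651 × 69 = 44919 ≡ 399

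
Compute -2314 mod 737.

-2314 = -4×737 + 634, so -2314 ≡ 634 (mod 737).

634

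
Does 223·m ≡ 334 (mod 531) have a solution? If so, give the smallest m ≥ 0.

292

gcd(223, 531) = 1, so a unique solution mod 531 exists.
223⁻¹ ≡ 481 (mod 531).
m ≡ 481·334 ≡ 292 (mod 531).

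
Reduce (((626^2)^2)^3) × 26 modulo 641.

(626)^2 ≡ 225 (mod 641)
(225)^2 ≡ 627 (mod 641)
(627)^3 ≡ 461 (mod 641)
461 × 26 = 11986 ≡ 448 (mod 641)

448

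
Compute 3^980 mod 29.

980 in binary is 1111010100, i.e. 980 = 512 + 256 + 128 + 64 + 16 + 4.
3^1 ≡ 3 (mod 29)
3^2 ≡ 3^2 = 9 (mod 29)
3^4 ≡ 9^2 = 81 ≡ 23 (mod 29)
3^8 ≡ 23^2 = 529 ≡ 7 (mod 29)
3^16 ≡ 7^2 = 49 ≡ 20 (mod 29)
3^32 ≡ 20^2 = 400 ≡ 23 (mod 29)
3^64 ≡ 23^2 = 529 ≡ 7 (mod 29)
3^128 ≡ 7^2 = 49 ≡ 20 (mod 29)
3^256 ≡ 20^2 = 400 ≡ 23 (mod 29)
3^512 ≡ 23^2 = 529 ≡ 7 (mod 29)
3^980 = 3^512 × 3^256 × 3^128 × 3^64 × 3^16 × 3^4 ≡ 7 × 23 × 20 × 7 × 20 × 23 (mod 29).
Accumulate the product:
7 × 23 = 161 ≡ 16
16 × 20 = 320 ≡ 1
1 × 7 = 7
7 × 20 = 140 ≡ 24
24 × 23 = 552 ≡ 1

1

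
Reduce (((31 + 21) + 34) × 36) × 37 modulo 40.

31 + 21 = 52 ≡ 12 (mod 40)
12 + 34 = 46 ≡ 6 (mod 40)
6 × 36 = 216 ≡ 16 (mod 40)
16 × 37 = 592 ≡ 32 (mod 40)

32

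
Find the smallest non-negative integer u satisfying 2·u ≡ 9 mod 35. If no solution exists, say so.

gcd(2, 35) = 1, so a unique solution mod 35 exists.
2⁻¹ ≡ 18 (mod 35).
u ≡ 18·9 ≡ 22 (mod 35).

22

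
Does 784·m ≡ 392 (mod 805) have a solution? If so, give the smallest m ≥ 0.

58

gcd(784, 805) = 7, and 7 | 392, so solutions exist.
Divide through by 7: 112·m ≡ 56 mod 115.
112⁻¹ ≡ 38 (mod 115).
m ≡ 38·56 ≡ 58 (mod 115).
The smallest non-negative solution is m = 58.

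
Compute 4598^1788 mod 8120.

Using repeated squaring:
1788 in binary is 11011111100, i.e. 1788 = 1024 + 512 + 128 + 64 + 32 + 16 + 8 + 4.
4598^1 ≡ 4598 (mod 8120)
4598^2 ≡ 4598^2 = 21141604 ≡ 5244 (mod 8120)
4598^4 ≡ 5244^2 = 27499536 ≡ 5216 (mod 8120)
4598^8 ≡ 5216^2 = 27206656 ≡ 4656 (mod 8120)
4598^16 ≡ 4656^2 = 21678336 ≡ 6056 (mod 8120)
4598^32 ≡ 6056^2 = 36675136 ≡ 5216 (mod 8120)
4598^64 ≡ 5216^2 = 27206656 ≡ 4656 (mod 8120)
4598^128 ≡ 4656^2 = 21678336 ≡ 6056 (mod 8120)
4598^256 ≡ 6056^2 = 36675136 ≡ 5216 (mod 8120)
4598^512 ≡ 5216^2 = 27206656 ≡ 4656 (mod 8120)
4598^1024 ≡ 4656^2 = 21678336 ≡ 6056 (mod 8120)
4598^1788 = 4598^1024 · 4598^512 · 4598^128 · 4598^64 · 4598^32 · 4598^16 · 4598^8 · 4598^4 ≡ 6056 · 4656 · 6056 · 4656 · 5216 · 6056 · 4656 · 5216 (mod 8120).
Accumulate the product:
6056 · 4656 = 28196736 ≡ 4096
4096 · 6056 = 24805376 ≡ 6896
6896 · 4656 = 32107776 ≡ 1296
1296 · 5216 = 6759936 ≡ 4096
4096 · 6056 = 24805376 ≡ 6896
6896 · 4656 = 32107776 ≡ 1296
1296 · 5216 = 6759936 ≡ 4096

4096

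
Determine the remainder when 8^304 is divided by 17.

304 in binary is 100110000, i.e. 304 = 256 + 32 + 16.
8^1 ≡ 8 (mod 17)
8^2 ≡ 8^2 = 64 ≡ 13 (mod 17)
8^4 ≡ 13^2 = 169 ≡ 16 (mod 17)
8^8 ≡ 16^2 = 256 ≡ 1 (mod 17)
8^16 ≡ 1^2 = 1 (mod 17)
8^32 ≡ 1^2 = 1 (mod 17)
8^64 ≡ 1^2 = 1 (mod 17)
8^128 ≡ 1^2 = 1 (mod 17)
8^256 ≡ 1^2 = 1 (mod 17)
8^304 = 8^256 × 8^32 × 8^16 ≡ 1 × 1 × 1 (mod 17).
Accumulate the product:
1 × 1 = 1
1 × 1 = 1

1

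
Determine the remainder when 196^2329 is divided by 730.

By square-and-multiply:
196^1 ≡ 196 (mod 730)
196^2 ≡ 196^2 = 38416 ≡ 456 (mod 730)
196^4 ≡ 456^2 = 207936 ≡ 616 (mod 730)
196^8 ≡ 616^2 = 379456 ≡ 586 (mod 730)
196^16 ≡ 586^2 = 343396 ≡ 296 (mod 730)
196^32 ≡ 296^2 = 87616 ≡ 16 (mod 730)
196^64 ≡ 16^2 = 256 (mod 730)
196^128 ≡ 256^2 = 65536 ≡ 566 (mod 730)
196^256 ≡ 566^2 = 320356 ≡ 616 (mod 730)
196^512 ≡ 616^2 = 379456 ≡ 586 (mod 730)
196^1024 ≡ 586^2 = 343396 ≡ 296 (mod 730)
196^2048 ≡ 296^2 = 87616 ≡ 16 (mod 730)
196^2329 = 196^2048 * 196^256 * 196^16 * 196^8 * 196^1 ≡ 16 * 616 * 296 * 586 * 196 (mod 730).
Accumulate the product:
16 * 616 = 9856 ≡ 366
366 * 296 = 108336 ≡ 296
296 * 586 = 173456 ≡ 446
446 * 196 = 87416 ≡ 546

546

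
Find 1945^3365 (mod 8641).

5584

3365 in binary is 110100100101, i.e. 3365 = 2048 + 1024 + 256 + 32 + 4 + 1.
1945^1 ≡ 1945 (mod 8641)
1945^2 ≡ 1945^2 = 3783025 ≡ 6908 (mod 8641)
1945^4 ≡ 6908^2 = 47720464 ≡ 4862 (mod 8641)
1945^8 ≡ 4862^2 = 23639044 ≡ 5909 (mod 8641)
1945^16 ≡ 5909^2 = 34916281 ≡ 6641 (mod 8641)
1945^32 ≡ 6641^2 = 44102881 ≡ 7858 (mod 8641)
1945^64 ≡ 7858^2 = 61748164 ≡ 8219 (mod 8641)
1945^128 ≡ 8219^2 = 67551961 ≡ 5264 (mod 8641)
1945^256 ≡ 5264^2 = 27709696 ≡ 6650 (mod 8641)
1945^512 ≡ 6650^2 = 44222500 ≡ 6503 (mod 8641)
1945^1024 ≡ 6503^2 = 42289009 ≡ 8596 (mod 8641)
1945^2048 ≡ 8596^2 = 73891216 ≡ 2025 (mod 8641)
1945^3365 = 1945^2048 × 1945^1024 × 1945^256 × 1945^32 × 1945^4 × 1945^1 ≡ 2025 × 8596 × 6650 × 7858 × 4862 × 1945 (mod 8641).
Accumulate the product:
2025 × 8596 = 17406900 ≡ 3926
3926 × 6650 = 26107900 ≡ 3439
3439 × 7858 = 27023662 ≡ 3255
3255 × 4862 = 15825810 ≡ 4139
4139 × 1945 = 8050355 ≡ 5584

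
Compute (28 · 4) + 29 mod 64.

28 · 4 = 112 ≡ 48 (mod 64)
48 + 29 = 77 ≡ 13 (mod 64)

13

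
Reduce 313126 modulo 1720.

313126 = 182*1720 + 86, so 313126 ≡ 86 (mod 1720).

86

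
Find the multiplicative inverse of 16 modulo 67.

21

67 = 4×16 + 3
16 = 5×3 + 1
3 = 3×1 + 0
gcd(16, 67) = 1, so the inverse exists.
Back-substitute for 1:
1 = 1×16 − 5×3
  = −5×67 + 21×16
So 16⁻¹ ≡ 21 (mod 67).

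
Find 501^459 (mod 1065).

Using repeated squaring:
459 in binary is 111001011, i.e. 459 = 256 + 128 + 64 + 8 + 2 + 1.
501^1 ≡ 501 (mod 1065)
501^2 ≡ 501^2 = 251001 ≡ 726 (mod 1065)
501^4 ≡ 726^2 = 527076 ≡ 966 (mod 1065)
501^8 ≡ 966^2 = 933156 ≡ 216 (mod 1065)
501^16 ≡ 216^2 = 46656 ≡ 861 (mod 1065)
501^32 ≡ 861^2 = 741321 ≡ 81 (mod 1065)
501^64 ≡ 81^2 = 6561 ≡ 171 (mod 1065)
501^128 ≡ 171^2 = 29241 ≡ 486 (mod 1065)
501^256 ≡ 486^2 = 236196 ≡ 831 (mod 1065)
501^459 = 501^256 * 501^128 * 501^64 * 501^8 * 501^2 * 501^1 ≡ 831 * 486 * 171 * 216 * 726 * 501 (mod 1065).
Accumulate the product:
831 * 486 = 403866 ≡ 231
231 * 171 = 39501 ≡ 96
96 * 216 = 20736 ≡ 501
501 * 726 = 363726 ≡ 561
561 * 501 = 281061 ≡ 966

966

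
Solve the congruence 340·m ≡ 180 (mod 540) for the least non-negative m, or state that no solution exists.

18

gcd(340, 540) = 20, and 20 | 180, so solutions exist.
Divide through by 20: 17·m mod 27 = 9.
17⁻¹ ≡ 8 (mod 27).
m ≡ 8·9 ≡ 18 (mod 27).
The smallest non-negative solution is m = 18.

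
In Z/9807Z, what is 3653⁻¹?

Apply the Euclidean algorithm and back-substitute:
9807 = 2*3653 + 2501
3653 = 1*2501 + 1152
2501 = 2*1152 + 197
1152 = 5*197 + 167
197 = 1*167 + 30
167 = 5*30 + 17
30 = 1*17 + 13
17 = 1*13 + 4
13 = 3*4 + 1
4 = 4*1 + 0
gcd(3653, 9807) = 1, so the inverse exists.
Back-substitute for 1:
1 = 1*13 − 3*4
  = −3*17 + 4*13
  = 4*30 − 7*17
  = −7*167 + 39*30
  = 39*197 − 46*167
  = −46*1152 + 269*197
  = 269*2501 − 584*1152
  = −584*3653 + 853*2501
  = 853*9807 − 2290*3653
So 3653⁻¹ ≡ −2290 ≡ 7517 (mod 9807).

7517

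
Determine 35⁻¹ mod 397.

397 = 11·35 + 12
35 = 2·12 + 11
12 = 1·11 + 1
11 = 11·1 + 0
gcd(35, 397) = 1, so the inverse exists.
Back-substitute for 1:
1 = 1·12 − 1·11
  = −1·35 + 3·12
  = 3·397 − 34·35
So 35⁻¹ ≡ −34 ≡ 363 (mod 397).

363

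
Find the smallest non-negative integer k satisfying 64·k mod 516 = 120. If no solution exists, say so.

18

gcd(64, 516) = 4, and 4 | 120, so solutions exist.
Divide through by 4: 16·k ≡ 30 mod 129.
16⁻¹ ≡ 121 (mod 129).
k ≡ 121·30 ≡ 18 (mod 129).
The smallest non-negative solution is k = 18.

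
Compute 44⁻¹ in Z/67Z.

67 = 1×44 + 23
44 = 1×23 + 21
23 = 1×21 + 2
21 = 10×2 + 1
2 = 2×1 + 0
gcd(44, 67) = 1, so the inverse exists.
Back-substitute for 1:
1 = 1×21 − 10×2
  = −10×23 + 11×21
  = 11×44 − 21×23
  = −21×67 + 32×44
So 44⁻¹ ≡ 32 (mod 67).

32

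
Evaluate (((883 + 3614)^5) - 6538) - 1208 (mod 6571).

856

883 + 3614 = 4497
(4497)^5 ≡ 2031 (mod 6571)
2031 - 6538 = -4507 ≡ 2064 (mod 6571)
2064 - 1208 = 856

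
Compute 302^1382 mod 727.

1382 in binary is 10101100110, i.e. 1382 = 1024 + 256 + 64 + 32 + 4 + 2.
302^1 ≡ 302 (mod 727)
302^2 ≡ 302^2 = 91204 ≡ 329 (mod 727)
302^4 ≡ 329^2 = 108241 ≡ 645 (mod 727)
302^8 ≡ 645^2 = 416025 ≡ 181 (mod 727)
302^16 ≡ 181^2 = 32761 ≡ 46 (mod 727)
302^32 ≡ 46^2 = 2116 ≡ 662 (mod 727)
302^64 ≡ 662^2 = 438244 ≡ 590 (mod 727)
302^128 ≡ 590^2 = 348100 ≡ 594 (mod 727)
302^256 ≡ 594^2 = 352836 ≡ 241 (mod 727)
302^512 ≡ 241^2 = 58081 ≡ 648 (mod 727)
302^1024 ≡ 648^2 = 419904 ≡ 425 (mod 727)
302^1382 = 302^1024 · 302^256 · 302^64 · 302^32 · 302^4 · 302^2 ≡ 425 · 241 · 590 · 662 · 645 · 329 (mod 727).
Accumulate the product:
425 · 241 = 102425 ≡ 645
645 · 590 = 380550 ≡ 329
329 · 662 = 217798 ≡ 425
425 · 645 = 274125 ≡ 46
46 · 329 = 15134 ≡ 594

594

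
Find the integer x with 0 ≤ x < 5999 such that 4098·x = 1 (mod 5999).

5087

5999 = 1·4098 + 1901
4098 = 2·1901 + 296
1901 = 6·296 + 125
296 = 2·125 + 46
125 = 2·46 + 33
46 = 1·33 + 13
33 = 2·13 + 7
13 = 1·7 + 6
7 = 1·6 + 1
6 = 6·1 + 0
gcd(4098, 5999) = 1, so the inverse exists.
Bézout: 1 = 623·5999 − 912·4098.
So 4098⁻¹ ≡ −912 ≡ 5087 (mod 5999).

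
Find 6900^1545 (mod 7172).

1545 in binary is 11000001001, i.e. 1545 = 1024 + 512 + 8 + 1.
6900^1 ≡ 6900 (mod 7172)
6900^2 ≡ 6900^2 = 47610000 ≡ 2264 (mod 7172)
6900^4 ≡ 2264^2 = 5125696 ≡ 4888 (mod 7172)
6900^8 ≡ 4888^2 = 23892544 ≡ 2612 (mod 7172)
6900^16 ≡ 2612^2 = 6822544 ≡ 1972 (mod 7172)
6900^32 ≡ 1972^2 = 3888784 ≡ 1560 (mod 7172)
6900^64 ≡ 1560^2 = 2433600 ≡ 2292 (mod 7172)
6900^128 ≡ 2292^2 = 5253264 ≡ 3360 (mod 7172)
6900^256 ≡ 3360^2 = 11289600 ≡ 872 (mod 7172)
6900^512 ≡ 872^2 = 760384 ≡ 152 (mod 7172)
6900^1024 ≡ 152^2 = 23104 ≡ 1588 (mod 7172)
6900^1545 = 6900^1024 · 6900^512 · 6900^8 · 6900^1 ≡ 1588 · 152 · 2612 · 6900 (mod 7172).
Accumulate the product:
1588 · 152 = 241376 ≡ 4700
4700 · 2612 = 12276400 ≡ 5108
5108 · 6900 = 35245200 ≡ 1992

1992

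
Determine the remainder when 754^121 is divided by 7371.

Compute successive squares:
754^1 ≡ 754 (mod 7371)
754^2 ≡ 754^2 = 568516 ≡ 949 (mod 7371)
754^4 ≡ 949^2 = 900601 ≡ 1339 (mod 7371)
754^8 ≡ 1339^2 = 1792921 ≡ 1768 (mod 7371)
754^16 ≡ 1768^2 = 3125824 ≡ 520 (mod 7371)
754^32 ≡ 520^2 = 270400 ≡ 5044 (mod 7371)
754^64 ≡ 5044^2 = 25441936 ≡ 4615 (mod 7371)
754^121 = 754^64 × 754^32 × 754^16 × 754^8 × 754^1 ≡ 4615 × 5044 × 520 × 1768 × 754 (mod 7371).
Accumulate the product:
4615 × 5044 = 23278060 ≡ 442
442 × 520 = 229840 ≡ 1339
1339 × 1768 = 2367352 ≡ 1261
1261 × 754 = 950794 ≡ 7306

7306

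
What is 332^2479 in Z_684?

Compute successive squares:
2479 in binary is 100110101111, i.e. 2479 = 2048 + 256 + 128 + 32 + 8 + 4 + 2 + 1.
332^1 ≡ 332 (mod 684)
332^2 ≡ 332^2 = 110224 ≡ 100 (mod 684)
332^4 ≡ 100^2 = 10000 ≡ 424 (mod 684)
332^8 ≡ 424^2 = 179776 ≡ 568 (mod 684)
332^16 ≡ 568^2 = 322624 ≡ 460 (mod 684)
332^32 ≡ 460^2 = 211600 ≡ 244 (mod 684)
332^64 ≡ 244^2 = 59536 ≡ 28 (mod 684)
332^128 ≡ 28^2 = 784 ≡ 100 (mod 684)
332^256 ≡ 100^2 = 10000 ≡ 424 (mod 684)
332^512 ≡ 424^2 = 179776 ≡ 568 (mod 684)
332^1024 ≡ 568^2 = 322624 ≡ 460 (mod 684)
332^2048 ≡ 460^2 = 211600 ≡ 244 (mod 684)
332^2479 = 332^2048 * 332^256 * 332^128 * 332^32 * 332^8 * 332^4 * 332^2 * 332^1 ≡ 244 * 424 * 100 * 244 * 568 * 424 * 100 * 332 (mod 684).
Accumulate the product:
244 * 424 = 103456 ≡ 172
172 * 100 = 17200 ≡ 100
100 * 244 = 24400 ≡ 460
460 * 568 = 261280 ≡ 676
676 * 424 = 286624 ≡ 28
28 * 100 = 2800 ≡ 64
64 * 332 = 21248 ≡ 44

44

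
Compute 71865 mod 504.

71865 = 142×504 + 297, so 71865 ≡ 297 (mod 504).

297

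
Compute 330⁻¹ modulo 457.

Run the extended Euclidean algorithm:
457 = 1×330 + 127
330 = 2×127 + 76
127 = 1×76 + 51
76 = 1×51 + 25
51 = 2×25 + 1
25 = 25×1 + 0
gcd(330, 457) = 1, so the inverse exists.
Back-substitute for 1:
1 = 1×51 − 2×25
  = −2×76 + 3×51
  = 3×127 − 5×76
  = −5×330 + 13×127
  = 13×457 − 18×330
So 330⁻¹ ≡ −18 ≡ 439 (mod 457).

439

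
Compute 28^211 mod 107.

Compute successive squares:
28^1 ≡ 28 (mod 107)
28^2 ≡ 28^2 = 784 ≡ 35 (mod 107)
28^4 ≡ 35^2 = 1225 ≡ 48 (mod 107)
28^8 ≡ 48^2 = 2304 ≡ 57 (mod 107)
28^16 ≡ 57^2 = 3249 ≡ 39 (mod 107)
28^32 ≡ 39^2 = 1521 ≡ 23 (mod 107)
28^64 ≡ 23^2 = 529 ≡ 101 (mod 107)
28^128 ≡ 101^2 = 10201 ≡ 36 (mod 107)
28^211 = 28^128 * 28^64 * 28^16 * 28^2 * 28^1 ≡ 36 * 101 * 39 * 35 * 28 (mod 107).
Accumulate the product:
36 * 101 = 3636 ≡ 105
105 * 39 = 4095 ≡ 29
29 * 35 = 1015 ≡ 52
52 * 28 = 1456 ≡ 65

65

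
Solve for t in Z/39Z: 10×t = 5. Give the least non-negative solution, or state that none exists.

20

gcd(10, 39) = 1, so a unique solution mod 39 exists.
10⁻¹ ≡ 4 (mod 39).
t ≡ 4×5 ≡ 20 (mod 39).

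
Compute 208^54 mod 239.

208^1 ≡ 208 (mod 239)
208^2 ≡ 208^2 = 43264 ≡ 5 (mod 239)
208^4 ≡ 5^2 = 25 (mod 239)
208^8 ≡ 25^2 = 625 ≡ 147 (mod 239)
208^16 ≡ 147^2 = 21609 ≡ 99 (mod 239)
208^32 ≡ 99^2 = 9801 ≡ 2 (mod 239)
208^54 = 208^32 × 208^16 × 208^4 × 208^2 ≡ 2 × 99 × 25 × 5 (mod 239).
Accumulate the product:
2 × 99 = 198
198 × 25 = 4950 ≡ 170
170 × 5 = 850 ≡ 133

133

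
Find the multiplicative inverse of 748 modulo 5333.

2474

Run the extended Euclidean algorithm:
5333 = 7*748 + 97
748 = 7*97 + 69
97 = 1*69 + 28
69 = 2*28 + 13
28 = 2*13 + 2
13 = 6*2 + 1
2 = 2*1 + 0
gcd(748, 5333) = 1, so the inverse exists.
Back-substitute for 1:
1 = 1*13 − 6*2
  = −6*28 + 13*13
  = 13*69 − 32*28
  = −32*97 + 45*69
  = 45*748 − 347*97
  = −347*5333 + 2474*748
So 748⁻¹ ≡ 2474 (mod 5333).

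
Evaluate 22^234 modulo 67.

62

234 in binary is 11101010, i.e. 234 = 128 + 64 + 32 + 8 + 2.
22^1 ≡ 22 (mod 67)
22^2 ≡ 22^2 = 484 ≡ 15 (mod 67)
22^4 ≡ 15^2 = 225 ≡ 24 (mod 67)
22^8 ≡ 24^2 = 576 ≡ 40 (mod 67)
22^16 ≡ 40^2 = 1600 ≡ 59 (mod 67)
22^32 ≡ 59^2 = 3481 ≡ 64 (mod 67)
22^64 ≡ 64^2 = 4096 ≡ 9 (mod 67)
22^128 ≡ 9^2 = 81 ≡ 14 (mod 67)
22^234 = 22^128 × 22^64 × 22^32 × 22^8 × 22^2 ≡ 14 × 9 × 64 × 40 × 15 (mod 67).
Accumulate the product:
14 × 9 = 126 ≡ 59
59 × 64 = 3776 ≡ 24
24 × 40 = 960 ≡ 22
22 × 15 = 330 ≡ 62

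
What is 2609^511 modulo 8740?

7609

Compute successive squares:
511 in binary is 111111111, i.e. 511 = 256 + 128 + 64 + 32 + 16 + 8 + 4 + 2 + 1.
2609^1 ≡ 2609 (mod 8740)
2609^2 ≡ 2609^2 = 6806881 ≡ 7161 (mod 8740)
2609^4 ≡ 7161^2 = 51279921 ≡ 2341 (mod 8740)
2609^8 ≡ 2341^2 = 5480281 ≡ 301 (mod 8740)
2609^16 ≡ 301^2 = 90601 ≡ 3201 (mod 8740)
2609^32 ≡ 3201^2 = 10246401 ≡ 3121 (mod 8740)
2609^64 ≡ 3121^2 = 9740641 ≡ 4281 (mod 8740)
2609^128 ≡ 4281^2 = 18326961 ≡ 7921 (mod 8740)
2609^256 ≡ 7921^2 = 62742241 ≡ 6521 (mod 8740)
2609^511 = 2609^256 * 2609^128 * 2609^64 * 2609^32 * 2609^16 * 2609^8 * 2609^4 * 2609^2 * 2609^1 ≡ 6521 * 7921 * 4281 * 3121 * 3201 * 301 * 2341 * 7161 * 2609 (mod 8740).
Accumulate the product:
6521 * 7921 = 51652841 ≡ 8181
8181 * 4281 = 35022861 ≡ 1681
1681 * 3121 = 5246401 ≡ 2401
2401 * 3201 = 7685601 ≡ 3141
3141 * 301 = 945441 ≡ 1521
1521 * 2341 = 3560661 ≡ 3481
3481 * 7161 = 24927441 ≡ 961
961 * 2609 = 2507249 ≡ 7609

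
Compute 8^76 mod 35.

1

76 in binary is 1001100, i.e. 76 = 64 + 8 + 4.
8^1 ≡ 8 (mod 35)
8^2 ≡ 8^2 = 64 ≡ 29 (mod 35)
8^4 ≡ 29^2 = 841 ≡ 1 (mod 35)
8^8 ≡ 1^2 = 1 (mod 35)
8^16 ≡ 1^2 = 1 (mod 35)
8^32 ≡ 1^2 = 1 (mod 35)
8^64 ≡ 1^2 = 1 (mod 35)
8^76 = 8^64 × 8^8 × 8^4 ≡ 1 × 1 × 1 (mod 35).
Accumulate the product:
1 × 1 = 1
1 × 1 = 1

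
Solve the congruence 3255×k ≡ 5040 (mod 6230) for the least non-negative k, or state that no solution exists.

gcd(3255, 6230) = 35, and 35 | 5040, so solutions exist.
Divide through by 35: 93×k ≡ 144 mod 178.
93⁻¹ ≡ 67 (mod 178).
k ≡ 67×144 ≡ 36 (mod 178).
The smallest non-negative solution is k = 36.

36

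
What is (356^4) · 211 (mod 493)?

(356)^4 ≡ 239 (mod 493)
239 · 211 = 50429 ≡ 143 (mod 493)

143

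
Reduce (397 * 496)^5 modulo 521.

397 * 496 = 196912 ≡ 495 (mod 521)
(495)^5 ≡ 29 (mod 521)

29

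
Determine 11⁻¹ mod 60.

11

By the extended Euclidean algorithm:
60 = 5·11 + 5
11 = 2·5 + 1
5 = 5·1 + 0
gcd(11, 60) = 1, so the inverse exists.
Bézout: 1 = −2·60 + 11·11.
So 11⁻¹ ≡ 11 (mod 60).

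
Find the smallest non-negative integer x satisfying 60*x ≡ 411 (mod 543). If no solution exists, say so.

gcd(60, 543) = 3, and 3 | 411, so solutions exist.
Divide through by 3: 20*x = 137 (mod 181).
20⁻¹ ≡ 172 (mod 181).
x ≡ 172*137 ≡ 34 (mod 181).
The smallest non-negative solution is x = 34.

34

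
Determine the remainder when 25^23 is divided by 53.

By square-and-multiply:
23 in binary is 10111, i.e. 23 = 16 + 4 + 2 + 1.
25^1 ≡ 25 (mod 53)
25^2 ≡ 25^2 = 625 ≡ 42 (mod 53)
25^4 ≡ 42^2 = 1764 ≡ 15 (mod 53)
25^8 ≡ 15^2 = 225 ≡ 13 (mod 53)
25^16 ≡ 13^2 = 169 ≡ 10 (mod 53)
25^23 = 25^16 · 25^4 · 25^2 · 25^1 ≡ 10 · 15 · 42 · 25 (mod 53).
Accumulate the product:
10 · 15 = 150 ≡ 44
44 · 42 = 1848 ≡ 46
46 · 25 = 1150 ≡ 37

37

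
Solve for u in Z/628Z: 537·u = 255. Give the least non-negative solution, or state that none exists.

gcd(537, 628) = 1, so a unique solution mod 628 exists.
537⁻¹ ≡ 69 (mod 628).
u ≡ 69·255 ≡ 11 (mod 628).

11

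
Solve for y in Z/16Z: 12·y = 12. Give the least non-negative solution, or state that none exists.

1

gcd(12, 16) = 4, and 4 | 12, so solutions exist.
Divide through by 4: 3·y ≡ 3 mod 4.
3⁻¹ ≡ 3 (mod 4).
y ≡ 3·3 ≡ 1 (mod 4).
The smallest non-negative solution is y = 1.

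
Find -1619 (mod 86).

-1619 = -19×86 + 15, so -1619 ≡ 15 (mod 86).

15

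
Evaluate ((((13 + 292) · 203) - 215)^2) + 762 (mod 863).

13 + 292 = 305
305 · 203 = 61915 ≡ 642 (mod 863)
642 - 215 = 427
(427)^2 ≡ 236 (mod 863)
236 + 762 = 998 ≡ 135 (mod 863)

135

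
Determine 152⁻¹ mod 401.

401 = 2*152 + 97
152 = 1*97 + 55
97 = 1*55 + 42
55 = 1*42 + 13
42 = 3*13 + 3
13 = 4*3 + 1
3 = 3*1 + 0
gcd(152, 401) = 1, so the inverse exists.
Bézout: 1 = −47*401 + 124*152.
So 152⁻¹ ≡ 124 (mod 401).

124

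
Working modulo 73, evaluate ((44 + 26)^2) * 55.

44 + 26 = 70
(70)^2 ≡ 9 (mod 73)
9 * 55 = 495 ≡ 57 (mod 73)

57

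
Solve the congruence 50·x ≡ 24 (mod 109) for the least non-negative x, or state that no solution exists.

gcd(50, 109) = 1, so a unique solution mod 109 exists.
50⁻¹ ≡ 24 (mod 109).
x ≡ 24·24 ≡ 31 (mod 109).

31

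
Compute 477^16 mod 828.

117

By square-and-multiply:
477^1 ≡ 477 (mod 828)
477^2 ≡ 477^2 = 227529 ≡ 657 (mod 828)
477^4 ≡ 657^2 = 431649 ≡ 261 (mod 828)
477^8 ≡ 261^2 = 68121 ≡ 225 (mod 828)
477^16 ≡ 225^2 = 50625 ≡ 117 (mod 828)
So 477^16 ≡ 117 (mod 828).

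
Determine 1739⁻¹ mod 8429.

2947

8429 = 4*1739 + 1473
1739 = 1*1473 + 266
1473 = 5*266 + 143
266 = 1*143 + 123
143 = 1*123 + 20
123 = 6*20 + 3
20 = 6*3 + 2
3 = 1*2 + 1
2 = 2*1 + 0
gcd(1739, 8429) = 1, so the inverse exists.
Back-substitute for 1:
1 = 1*3 − 1*2
  = −1*20 + 7*3
  = 7*123 − 43*20
  = −43*143 + 50*123
  = 50*266 − 93*143
  = −93*1473 + 515*266
  = 515*1739 − 608*1473
  = −608*8429 + 2947*1739
So 1739⁻¹ ≡ 2947 (mod 8429).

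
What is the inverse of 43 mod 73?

17

Run the extended Euclidean algorithm:
73 = 1×43 + 30
43 = 1×30 + 13
30 = 2×13 + 4
13 = 3×4 + 1
4 = 4×1 + 0
gcd(43, 73) = 1, so the inverse exists.
Back-substitute for 1:
1 = 1×13 − 3×4
  = −3×30 + 7×13
  = 7×43 − 10×30
  = −10×73 + 17×43
So 43⁻¹ ≡ 17 (mod 73).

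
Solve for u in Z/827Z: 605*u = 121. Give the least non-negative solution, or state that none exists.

331

gcd(605, 827) = 1, so a unique solution mod 827 exists.
605⁻¹ ≡ 488 (mod 827).
u ≡ 488*121 ≡ 331 (mod 827).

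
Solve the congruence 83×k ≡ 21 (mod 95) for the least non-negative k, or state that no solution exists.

gcd(83, 95) = 1, so a unique solution mod 95 exists.
83⁻¹ ≡ 87 (mod 95).
k ≡ 87×21 ≡ 22 (mod 95).

22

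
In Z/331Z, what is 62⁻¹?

331 = 5·62 + 21
62 = 2·21 + 20
21 = 1·20 + 1
20 = 20·1 + 0
gcd(62, 331) = 1, so the inverse exists.
Back-substitute for 1:
1 = 1·21 − 1·20
  = −1·62 + 3·21
  = 3·331 − 16·62
So 62⁻¹ ≡ −16 ≡ 315 (mod 331).

315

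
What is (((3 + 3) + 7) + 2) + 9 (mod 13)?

3 + 3 = 6
6 + 7 = 13 ≡ 0 (mod 13)
0 + 2 = 2
2 + 9 = 11

11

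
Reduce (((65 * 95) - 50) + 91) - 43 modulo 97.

62

65 * 95 = 6175 ≡ 64 (mod 97)
64 - 50 = 14
14 + 91 = 105 ≡ 8 (mod 97)
8 - 43 = -35 ≡ 62 (mod 97)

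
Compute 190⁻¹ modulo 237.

237 = 1·190 + 47
190 = 4·47 + 2
47 = 23·2 + 1
2 = 2·1 + 0
gcd(190, 237) = 1, so the inverse exists.
Back-substitute for 1:
1 = 1·47 − 23·2
  = −23·190 + 93·47
  = 93·237 − 116·190
So 190⁻¹ ≡ −116 ≡ 121 (mod 237).

121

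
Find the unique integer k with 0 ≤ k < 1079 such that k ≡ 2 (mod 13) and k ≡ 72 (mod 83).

1068

13⁻¹ mod 83: 13·32 ≡ 1 (mod 83), so 13⁻¹ ≡ 32.
k = 2 + 13·((72 − 2)·32 mod 83) = 2 + 13·82 = 1068.
Check: 1068 mod 13 = 2, 1068 mod 83 = 72. ✓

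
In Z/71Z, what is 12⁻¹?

Run the extended Euclidean algorithm:
71 = 5×12 + 11
12 = 1×11 + 1
11 = 11×1 + 0
gcd(12, 71) = 1, so the inverse exists.
Back-substitute for 1:
1 = 1×12 − 1×11
  = −1×71 + 6×12
So 12⁻¹ ≡ 6 (mod 71).

6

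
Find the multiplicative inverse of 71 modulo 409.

265

409 = 5*71 + 54
71 = 1*54 + 17
54 = 3*17 + 3
17 = 5*3 + 2
3 = 1*2 + 1
2 = 2*1 + 0
gcd(71, 409) = 1, so the inverse exists.
Bézout: 1 = 25*409 − 144*71.
So 71⁻¹ ≡ −144 ≡ 265 (mod 409).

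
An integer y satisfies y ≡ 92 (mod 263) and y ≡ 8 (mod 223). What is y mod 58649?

40594

263⁻¹ mod 223: 263*184 ≡ 1 (mod 223), so 263⁻¹ ≡ 184.
y = 92 + 263*((8 − 92)*184 mod 223) = 92 + 263*154 = 40594.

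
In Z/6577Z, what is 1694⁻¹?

By the extended Euclidean algorithm:
6577 = 3×1694 + 1495
1694 = 1×1495 + 199
1495 = 7×199 + 102
199 = 1×102 + 97
102 = 1×97 + 5
97 = 19×5 + 2
5 = 2×2 + 1
2 = 2×1 + 0
gcd(1694, 6577) = 1, so the inverse exists.
Bézout: 1 = 681×6577 − 2644×1694.
So 1694⁻¹ ≡ −2644 ≡ 3933 (mod 6577).

3933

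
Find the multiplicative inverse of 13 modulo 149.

149 = 11×13 + 6
13 = 2×6 + 1
6 = 6×1 + 0
gcd(13, 149) = 1, so the inverse exists.
Back-substitute for 1:
1 = 1×13 − 2×6
  = −2×149 + 23×13
So 13⁻¹ ≡ 23 (mod 149).

23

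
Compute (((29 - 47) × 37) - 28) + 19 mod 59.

29 - 47 = -18 ≡ 41 (mod 59)
41 × 37 = 1517 ≡ 42 (mod 59)
42 - 28 = 14
14 + 19 = 33

33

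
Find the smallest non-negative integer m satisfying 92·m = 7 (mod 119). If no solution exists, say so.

gcd(92, 119) = 1, so a unique solution mod 119 exists.
92⁻¹ ≡ 22 (mod 119).
m ≡ 22·7 ≡ 35 (mod 119).

35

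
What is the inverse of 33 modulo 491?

372

Run the extended Euclidean algorithm:
491 = 14×33 + 29
33 = 1×29 + 4
29 = 7×4 + 1
4 = 4×1 + 0
gcd(33, 491) = 1, so the inverse exists.
Bézout: 1 = 8×491 − 119×33.
So 33⁻¹ ≡ −119 ≡ 372 (mod 491).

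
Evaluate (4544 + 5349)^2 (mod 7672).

4544 + 5349 = 9893 ≡ 2221 (mod 7672)
(2221)^2 ≡ 7417 (mod 7672)

7417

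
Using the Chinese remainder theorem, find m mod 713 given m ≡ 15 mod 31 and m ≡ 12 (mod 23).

449

31⁻¹ mod 23: 31·3 ≡ 1 (mod 23), so 31⁻¹ ≡ 3.
m = 15 + 31·((12 − 15)·3 mod 23) = 15 + 31·14 = 449.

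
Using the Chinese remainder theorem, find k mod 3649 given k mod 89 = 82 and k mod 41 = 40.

89⁻¹ mod 41: 89·6 ≡ 1 (mod 41), so 89⁻¹ ≡ 6.
k = 82 + 89·((40 − 82)·6 mod 41) = 82 + 89·35 = 3197.
Check: 3197 mod 89 = 82, 3197 mod 41 = 40. ✓

3197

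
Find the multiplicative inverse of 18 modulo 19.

18

Run the extended Euclidean algorithm:
19 = 1×18 + 1
18 = 18×1 + 0
gcd(18, 19) = 1, so the inverse exists.
Back-substitute for 1:
1 = 1×19 − 1×18
So 18⁻¹ ≡ −1 ≡ 18 (mod 19).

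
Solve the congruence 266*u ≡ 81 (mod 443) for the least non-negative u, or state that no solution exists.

405

gcd(266, 443) = 1, so a unique solution mod 443 exists.
266⁻¹ ≡ 5 (mod 443).
u ≡ 5*81 ≡ 405 (mod 443).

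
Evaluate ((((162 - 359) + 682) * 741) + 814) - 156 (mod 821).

162 - 359 = -197 ≡ 624 (mod 821)
624 + 682 = 1306 ≡ 485 (mod 821)
485 * 741 = 359385 ≡ 608 (mod 821)
608 + 814 = 1422 ≡ 601 (mod 821)
601 - 156 = 445

445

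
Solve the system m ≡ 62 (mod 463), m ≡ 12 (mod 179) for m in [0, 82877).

463⁻¹ mod 179: 463·104 ≡ 1 (mod 179), so 463⁻¹ ≡ 104.
m = 62 + 463·((12 − 62)·104 mod 179) = 62 + 463·170 = 78772.

78772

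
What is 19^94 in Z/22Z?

By square-and-multiply:
94 in binary is 1011110, i.e. 94 = 64 + 16 + 8 + 4 + 2.
19^1 ≡ 19 (mod 22)
19^2 ≡ 19^2 = 361 ≡ 9 (mod 22)
19^4 ≡ 9^2 = 81 ≡ 15 (mod 22)
19^8 ≡ 15^2 = 225 ≡ 5 (mod 22)
19^16 ≡ 5^2 = 25 ≡ 3 (mod 22)
19^32 ≡ 3^2 = 9 (mod 22)
19^64 ≡ 9^2 = 81 ≡ 15 (mod 22)
19^94 = 19^64 × 19^16 × 19^8 × 19^4 × 19^2 ≡ 15 × 3 × 5 × 15 × 9 (mod 22).
Accumulate the product:
15 × 3 = 45 ≡ 1
1 × 5 = 5
5 × 15 = 75 ≡ 9
9 × 9 = 81 ≡ 15

15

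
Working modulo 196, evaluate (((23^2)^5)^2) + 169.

54

(23)^2 ≡ 137 (mod 196)
(137)^5 ≡ 9 (mod 196)
(9)^2 ≡ 81 (mod 196)
81 + 169 = 250 ≡ 54 (mod 196)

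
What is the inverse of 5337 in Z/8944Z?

8153

8944 = 1*5337 + 3607
5337 = 1*3607 + 1730
3607 = 2*1730 + 147
1730 = 11*147 + 113
147 = 1*113 + 34
113 = 3*34 + 11
34 = 3*11 + 1
11 = 11*1 + 0
gcd(5337, 8944) = 1, so the inverse exists.
Bézout: 1 = 472*8944 − 791*5337.
So 5337⁻¹ ≡ −791 ≡ 8153 (mod 8944).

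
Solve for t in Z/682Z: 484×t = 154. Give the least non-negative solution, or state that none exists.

13

gcd(484, 682) = 22, and 22 | 154, so solutions exist.
Divide through by 22: 22×t mod 31 = 7.
22⁻¹ ≡ 24 (mod 31).
t ≡ 24×7 ≡ 13 (mod 31).
The smallest non-negative solution is t = 13.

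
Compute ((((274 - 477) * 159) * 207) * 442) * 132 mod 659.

623

274 - 477 = -203 ≡ 456 (mod 659)
456 * 159 = 72504 ≡ 14 (mod 659)
14 * 207 = 2898 ≡ 262 (mod 659)
262 * 442 = 115804 ≡ 479 (mod 659)
479 * 132 = 63228 ≡ 623 (mod 659)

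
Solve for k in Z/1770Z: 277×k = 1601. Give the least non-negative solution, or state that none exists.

1763

gcd(277, 1770) = 1, so a unique solution mod 1770 exists.
277⁻¹ ≡ 1393 (mod 1770).
k ≡ 1393×1601 ≡ 1763 (mod 1770).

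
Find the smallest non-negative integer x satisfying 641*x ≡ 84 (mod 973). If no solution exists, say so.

539

gcd(641, 973) = 1, so a unique solution mod 973 exists.
641⁻¹ ≡ 296 (mod 973).
x ≡ 296*84 ≡ 539 (mod 973).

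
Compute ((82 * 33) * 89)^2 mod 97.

95

82 * 33 = 2706 ≡ 87 (mod 97)
87 * 89 = 7743 ≡ 80 (mod 97)
(80)^2 ≡ 95 (mod 97)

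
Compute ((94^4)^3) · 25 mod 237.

(94)^4 ≡ 223 (mod 237)
(223)^3 ≡ 100 (mod 237)
100 · 25 = 2500 ≡ 130 (mod 237)

130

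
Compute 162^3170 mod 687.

Compute successive squares:
162^1 ≡ 162 (mod 687)
162^2 ≡ 162^2 = 26244 ≡ 138 (mod 687)
162^4 ≡ 138^2 = 19044 ≡ 495 (mod 687)
162^8 ≡ 495^2 = 245025 ≡ 453 (mod 687)
162^16 ≡ 453^2 = 205209 ≡ 483 (mod 687)
162^32 ≡ 483^2 = 233289 ≡ 396 (mod 687)
162^64 ≡ 396^2 = 156816 ≡ 180 (mod 687)
162^128 ≡ 180^2 = 32400 ≡ 111 (mod 687)
162^256 ≡ 111^2 = 12321 ≡ 642 (mod 687)
162^512 ≡ 642^2 = 412164 ≡ 651 (mod 687)
162^1024 ≡ 651^2 = 423801 ≡ 609 (mod 687)
162^2048 ≡ 609^2 = 370881 ≡ 588 (mod 687)
162^3170 = 162^2048 * 162^1024 * 162^64 * 162^32 * 162^2 ≡ 588 * 609 * 180 * 396 * 138 (mod 687).
Accumulate the product:
588 * 609 = 358092 ≡ 165
165 * 180 = 29700 ≡ 159
159 * 396 = 62964 ≡ 447
447 * 138 = 61686 ≡ 543

543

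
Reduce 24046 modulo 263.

113

24046 = 91×263 + 113, so 24046 ≡ 113 (mod 263).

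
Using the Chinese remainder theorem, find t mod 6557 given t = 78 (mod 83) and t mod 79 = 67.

1489

83⁻¹ mod 79: 83·20 ≡ 1 (mod 79), so 83⁻¹ ≡ 20.
t = 78 + 83·((67 − 78)·20 mod 79) = 78 + 83·17 = 1489.
Check: 1489 mod 83 = 78, 1489 mod 79 = 67. ✓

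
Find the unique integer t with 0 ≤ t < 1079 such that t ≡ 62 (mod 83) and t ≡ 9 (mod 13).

477

83⁻¹ mod 13: 83·8 ≡ 1 (mod 13), so 83⁻¹ ≡ 8.
t = 62 + 83·((9 − 62)·8 mod 13) = 62 + 83·5 = 477.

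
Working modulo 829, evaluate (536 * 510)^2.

163

536 * 510 = 273360 ≡ 619 (mod 829)
(619)^2 ≡ 163 (mod 829)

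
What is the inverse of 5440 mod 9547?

6453

Apply the Euclidean algorithm and back-substitute:
9547 = 1*5440 + 4107
5440 = 1*4107 + 1333
4107 = 3*1333 + 108
1333 = 12*108 + 37
108 = 2*37 + 34
37 = 1*34 + 3
34 = 11*3 + 1
3 = 3*1 + 0
gcd(5440, 9547) = 1, so the inverse exists.
Bézout: 1 = 1763*9547 − 3094*5440.
So 5440⁻¹ ≡ −3094 ≡ 6453 (mod 9547).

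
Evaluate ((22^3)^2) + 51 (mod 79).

(22)^3 ≡ 62 (mod 79)
(62)^2 ≡ 52 (mod 79)
52 + 51 = 103 ≡ 24 (mod 79)

24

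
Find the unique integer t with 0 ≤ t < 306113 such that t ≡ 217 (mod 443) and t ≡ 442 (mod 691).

443⁻¹ mod 691: 443·365 ≡ 1 (mod 691), so 443⁻¹ ≡ 365.
t = 217 + 443·((442 − 217)·365 mod 691) = 217 + 443·587 = 260258.
Check: 260258 mod 443 = 217, 260258 mod 691 = 442. ✓

260258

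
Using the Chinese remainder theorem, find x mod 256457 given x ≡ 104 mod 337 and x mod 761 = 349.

337⁻¹ mod 761: 337*691 ≡ 1 (mod 761), so 337⁻¹ ≡ 691.
x = 104 + 337*((349 − 104)*691 mod 761) = 104 + 337*353 = 119065.
Check: 119065 mod 337 = 104, 119065 mod 761 = 349. ✓

119065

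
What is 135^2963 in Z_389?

103

2963 in binary is 101110010011, i.e. 2963 = 2048 + 512 + 256 + 128 + 16 + 2 + 1.
135^1 ≡ 135 (mod 389)
135^2 ≡ 135^2 = 18225 ≡ 331 (mod 389)
135^4 ≡ 331^2 = 109561 ≡ 252 (mod 389)
135^8 ≡ 252^2 = 63504 ≡ 97 (mod 389)
135^16 ≡ 97^2 = 9409 ≡ 73 (mod 389)
135^32 ≡ 73^2 = 5329 ≡ 272 (mod 389)
135^64 ≡ 272^2 = 73984 ≡ 74 (mod 389)
135^128 ≡ 74^2 = 5476 ≡ 30 (mod 389)
135^256 ≡ 30^2 = 900 ≡ 122 (mod 389)
135^512 ≡ 122^2 = 14884 ≡ 102 (mod 389)
135^1024 ≡ 102^2 = 10404 ≡ 290 (mod 389)
135^2048 ≡ 290^2 = 84100 ≡ 76 (mod 389)
135^2963 = 135^2048 · 135^512 · 135^256 · 135^128 · 135^16 · 135^2 · 135^1 ≡ 76 · 102 · 122 · 30 · 73 · 331 · 135 (mod 389).
Accumulate the product:
76 · 102 = 7752 ≡ 361
361 · 122 = 44042 ≡ 85
85 · 30 = 2550 ≡ 216
216 · 73 = 15768 ≡ 208
208 · 331 = 68848 ≡ 384
384 · 135 = 51840 ≡ 103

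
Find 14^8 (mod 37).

26

14^1 ≡ 14 (mod 37)
14^2 ≡ 14^2 = 196 ≡ 11 (mod 37)
14^4 ≡ 11^2 = 121 ≡ 10 (mod 37)
14^8 ≡ 10^2 = 100 ≡ 26 (mod 37)
So 14^8 ≡ 26 (mod 37).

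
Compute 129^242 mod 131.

129^1 ≡ 129 (mod 131)
129^2 ≡ 129^2 = 16641 ≡ 4 (mod 131)
129^4 ≡ 4^2 = 16 (mod 131)
129^8 ≡ 16^2 = 256 ≡ 125 (mod 131)
129^16 ≡ 125^2 = 15625 ≡ 36 (mod 131)
129^32 ≡ 36^2 = 1296 ≡ 117 (mod 131)
129^64 ≡ 117^2 = 13689 ≡ 65 (mod 131)
129^128 ≡ 65^2 = 4225 ≡ 33 (mod 131)
129^242 = 129^128 * 129^64 * 129^32 * 129^16 * 129^2 ≡ 33 * 65 * 117 * 36 * 4 (mod 131).
Accumulate the product:
33 * 65 = 2145 ≡ 49
49 * 117 = 5733 ≡ 100
100 * 36 = 3600 ≡ 63
63 * 4 = 252 ≡ 121

121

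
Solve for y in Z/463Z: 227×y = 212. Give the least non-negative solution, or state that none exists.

gcd(227, 463) = 1, so a unique solution mod 463 exists.
227⁻¹ ≡ 257 (mod 463).
y ≡ 257×212 ≡ 313 (mod 463).

313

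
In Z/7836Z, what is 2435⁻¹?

By the extended Euclidean algorithm:
7836 = 3*2435 + 531
2435 = 4*531 + 311
531 = 1*311 + 220
311 = 1*220 + 91
220 = 2*91 + 38
91 = 2*38 + 15
38 = 2*15 + 8
15 = 1*8 + 7
8 = 1*7 + 1
7 = 7*1 + 0
gcd(2435, 7836) = 1, so the inverse exists.
Back-substitute for 1:
1 = 1*8 − 1*7
  = −1*15 + 2*8
  = 2*38 − 5*15
  = −5*91 + 12*38
  = 12*220 − 29*91
  = −29*311 + 41*220
  = 41*531 − 70*311
  = −70*2435 + 321*531
  = 321*7836 − 1033*2435
So 2435⁻¹ ≡ −1033 ≡ 6803 (mod 7836).

6803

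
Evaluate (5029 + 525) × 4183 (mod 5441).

4753

5029 + 525 = 5554 ≡ 113 (mod 5441)
113 × 4183 = 472679 ≡ 4753 (mod 5441)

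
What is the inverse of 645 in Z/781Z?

By the extended Euclidean algorithm:
781 = 1×645 + 136
645 = 4×136 + 101
136 = 1×101 + 35
101 = 2×35 + 31
35 = 1×31 + 4
31 = 7×4 + 3
4 = 1×3 + 1
3 = 3×1 + 0
gcd(645, 781) = 1, so the inverse exists.
Back-substitute for 1:
1 = 1×4 − 1×3
  = −1×31 + 8×4
  = 8×35 − 9×31
  = −9×101 + 26×35
  = 26×136 − 35×101
  = −35×645 + 166×136
  = 166×781 − 201×645
So 645⁻¹ ≡ −201 ≡ 580 (mod 781).

580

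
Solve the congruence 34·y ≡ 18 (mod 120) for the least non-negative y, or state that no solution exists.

57

gcd(34, 120) = 2, and 2 | 18, so solutions exist.
Divide through by 2: 17·y ≡ 9 (mod 60).
17⁻¹ ≡ 53 (mod 60).
y ≡ 53·9 ≡ 57 (mod 60).
The smallest non-negative solution is y = 57.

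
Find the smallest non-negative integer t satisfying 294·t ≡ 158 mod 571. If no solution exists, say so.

gcd(294, 571) = 1, so a unique solution mod 571 exists.
294⁻¹ ≡ 336 (mod 571).
t ≡ 336·158 ≡ 556 (mod 571).

556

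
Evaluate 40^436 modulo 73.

40^1 ≡ 40 (mod 73)
40^2 ≡ 40^2 = 1600 ≡ 67 (mod 73)
40^4 ≡ 67^2 = 4489 ≡ 36 (mod 73)
40^8 ≡ 36^2 = 1296 ≡ 55 (mod 73)
40^16 ≡ 55^2 = 3025 ≡ 32 (mod 73)
40^32 ≡ 32^2 = 1024 ≡ 2 (mod 73)
40^64 ≡ 2^2 = 4 (mod 73)
40^128 ≡ 4^2 = 16 (mod 73)
40^256 ≡ 16^2 = 256 ≡ 37 (mod 73)
40^436 = 40^256 × 40^128 × 40^32 × 40^16 × 40^4 ≡ 37 × 16 × 2 × 32 × 36 (mod 73).
Accumulate the product:
37 × 16 = 592 ≡ 8
8 × 2 = 16
16 × 32 = 512 ≡ 1
1 × 36 = 36

36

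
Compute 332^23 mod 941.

47

23 in binary is 10111, i.e. 23 = 16 + 4 + 2 + 1.
332^1 ≡ 332 (mod 941)
332^2 ≡ 332^2 = 110224 ≡ 127 (mod 941)
332^4 ≡ 127^2 = 16129 ≡ 132 (mod 941)
332^8 ≡ 132^2 = 17424 ≡ 486 (mod 941)
332^16 ≡ 486^2 = 236196 ≡ 5 (mod 941)
332^23 = 332^16 * 332^4 * 332^2 * 332^1 ≡ 5 * 132 * 127 * 332 (mod 941).
Accumulate the product:
5 * 132 = 660
660 * 127 = 83820 ≡ 71
71 * 332 = 23572 ≡ 47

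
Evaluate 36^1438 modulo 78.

Using repeated squaring:
1438 in binary is 10110011110, i.e. 1438 = 1024 + 256 + 128 + 16 + 8 + 4 + 2.
36^1 ≡ 36 (mod 78)
36^2 ≡ 36^2 = 1296 ≡ 48 (mod 78)
36^4 ≡ 48^2 = 2304 ≡ 42 (mod 78)
36^8 ≡ 42^2 = 1764 ≡ 48 (mod 78)
36^16 ≡ 48^2 = 2304 ≡ 42 (mod 78)
36^32 ≡ 42^2 = 1764 ≡ 48 (mod 78)
36^64 ≡ 48^2 = 2304 ≡ 42 (mod 78)
36^128 ≡ 42^2 = 1764 ≡ 48 (mod 78)
36^256 ≡ 48^2 = 2304 ≡ 42 (mod 78)
36^512 ≡ 42^2 = 1764 ≡ 48 (mod 78)
36^1024 ≡ 48^2 = 2304 ≡ 42 (mod 78)
36^1438 = 36^1024 * 36^256 * 36^128 * 36^16 * 36^8 * 36^4 * 36^2 ≡ 42 * 42 * 48 * 42 * 48 * 42 * 48 (mod 78).
Accumulate the product:
42 * 42 = 1764 ≡ 48
48 * 48 = 2304 ≡ 42
42 * 42 = 1764 ≡ 48
48 * 48 = 2304 ≡ 42
42 * 42 = 1764 ≡ 48
48 * 48 = 2304 ≡ 42

42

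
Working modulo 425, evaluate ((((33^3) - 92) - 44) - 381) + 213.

(33)^3 ≡ 237 (mod 425)
237 - 92 = 145
145 - 44 = 101
101 - 381 = -280 ≡ 145 (mod 425)
145 + 213 = 358

358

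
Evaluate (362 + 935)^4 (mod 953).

212

362 + 935 = 1297 ≡ 344 (mod 953)
(344)^4 ≡ 212 (mod 953)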